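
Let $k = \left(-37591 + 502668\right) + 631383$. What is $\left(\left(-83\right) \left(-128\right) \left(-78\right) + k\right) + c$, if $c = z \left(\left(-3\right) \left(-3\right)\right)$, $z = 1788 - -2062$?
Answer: $302438$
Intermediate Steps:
$z = 3850$ ($z = 1788 + 2062 = 3850$)
$k = 1096460$ ($k = 465077 + 631383 = 1096460$)
$c = 34650$ ($c = 3850 \left(\left(-3\right) \left(-3\right)\right) = 3850 \cdot 9 = 34650$)
$\left(\left(-83\right) \left(-128\right) \left(-78\right) + k\right) + c = \left(\left(-83\right) \left(-128\right) \left(-78\right) + 1096460\right) + 34650 = \left(10624 \left(-78\right) + 1096460\right) + 34650 = \left(-828672 + 1096460\right) + 34650 = 267788 + 34650 = 302438$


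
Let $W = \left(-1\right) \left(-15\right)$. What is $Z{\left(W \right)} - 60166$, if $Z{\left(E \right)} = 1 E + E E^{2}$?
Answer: $-56776$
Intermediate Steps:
$W = 15$
$Z{\left(E \right)} = E + E^{3}$
$Z{\left(W \right)} - 60166 = \left(15 + 15^{3}\right) - 60166 = \left(15 + 3375\right) - 60166 = 3390 - 60166 = -56776$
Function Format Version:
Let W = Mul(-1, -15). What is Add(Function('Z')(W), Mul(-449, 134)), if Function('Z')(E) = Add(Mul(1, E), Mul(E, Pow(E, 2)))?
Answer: -56776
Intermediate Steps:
W = 15
Function('Z')(E) = Add(E, Pow(E, 3))
Add(Function('Z')(W), Mul(-449, 134)) = Add(Add(15, Pow(15, 3)), Mul(-449, 134)) = Add(Add(15, 3375), -60166) = Add(3390, -60166) = -56776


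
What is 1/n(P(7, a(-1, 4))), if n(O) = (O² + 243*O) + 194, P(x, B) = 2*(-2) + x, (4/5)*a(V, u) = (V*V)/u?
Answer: 1/932 ≈ 0.0010730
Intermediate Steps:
a(V, u) = 5*V²/(4*u) (a(V, u) = 5*((V*V)/u)/4 = 5*(V²/u)/4 = 5*V²/(4*u))
P(x, B) = -4 + x
n(O) = 194 + O² + 243*O
1/n(P(7, a(-1, 4))) = 1/(194 + (-4 + 7)² + 243*(-4 + 7)) = 1/(194 + 3² + 243*3) = 1/(194 + 9 + 729) = 1/932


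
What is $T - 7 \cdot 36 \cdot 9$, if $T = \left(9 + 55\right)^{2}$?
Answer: $1828$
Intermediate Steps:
$T = 4096$ ($T = 64^{2} = 4096$)
$T - 7 \cdot 36 \cdot 9 = 4096 - 7 \cdot 36 \cdot 9 = 4096 - 252 \cdot 9 = 4096 - 2268 = 1828$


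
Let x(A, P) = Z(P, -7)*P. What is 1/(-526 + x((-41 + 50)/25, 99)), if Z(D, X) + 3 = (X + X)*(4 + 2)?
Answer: -1/9139 ≈ -0.00010942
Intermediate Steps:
Z(D, X) = -3 + 12*X (Z(D, X) = -3 + (X + X)*(4 + 2) = -3 + (2*X)*6 = -3 + 12*X)
x(A, P) = -87*P (x(A, P) = (-3 + 12*(-7))*P = (-3 - 84)*P = -87*P)
1/(-526 + x((-41 + 50)/25, 99)) = 1/(-526 - 87*99) = 1/(-526 - 8613) = 1/(-9139) = -1/9139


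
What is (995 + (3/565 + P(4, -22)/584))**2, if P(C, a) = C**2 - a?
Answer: 26950709000557521/27218400400 ≈ 9.9017e+5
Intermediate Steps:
(995 + (3/565 + P(4, -22)/584))**2 = (995 + (3/565 + (4**2 - 1*(-22))/584))**2 = (995 + (3*(1/565) + (16 + 22)*(1/584)))**2 = (995 + (3/565 + 38*(1/584)))**2 = (995 + (3/565 + 19/292))**2 = (995 + 11611/164980)**2 = (164166711/164980)**2 = 26950709000557521/27218400400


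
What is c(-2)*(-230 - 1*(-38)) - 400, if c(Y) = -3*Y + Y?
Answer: -1168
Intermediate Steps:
c(Y) = -2*Y
c(-2)*(-230 - 1*(-38)) - 400 = (-2*(-2))*(-230 - 1*(-38)) - 400 = 4*(-230 + 38) - 400 = 4*(-192) - 400 = -768 - 400 = -1168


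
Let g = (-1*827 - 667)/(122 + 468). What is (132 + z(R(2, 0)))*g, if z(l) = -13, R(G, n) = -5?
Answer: -88893/295 ≈ -301.33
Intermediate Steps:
g = -747/295 (g = (-827 - 667)/590 = -1494*1/590 = -747/295 ≈ -2.5322)
(132 + z(R(2, 0)))*g = (132 - 13)*(-747/295) = 119*(-747/295) = -88893/295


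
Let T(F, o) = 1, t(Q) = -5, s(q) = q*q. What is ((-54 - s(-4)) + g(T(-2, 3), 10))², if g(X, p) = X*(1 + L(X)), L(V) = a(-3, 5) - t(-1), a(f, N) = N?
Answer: 3481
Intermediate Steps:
s(q) = q²
L(V) = 10 (L(V) = 5 - 1*(-5) = 5 + 5 = 10)
g(X, p) = 11*X (g(X, p) = X*(1 + 10) = X*11 = 11*X)
((-54 - s(-4)) + g(T(-2, 3), 10))² = ((-54 - 1*(-4)²) + 11*1)² = ((-54 - 1*16) + 11)² = ((-54 - 16) + 11)² = (-70 + 11)² = (-59)² = 3481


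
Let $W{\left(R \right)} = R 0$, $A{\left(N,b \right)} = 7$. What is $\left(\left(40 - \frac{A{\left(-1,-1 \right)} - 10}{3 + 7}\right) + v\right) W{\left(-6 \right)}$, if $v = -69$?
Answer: $0$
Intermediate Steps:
$W{\left(R \right)} = 0$
$\left(\left(40 - \frac{A{\left(-1,-1 \right)} - 10}{3 + 7}\right) + v\right) W{\left(-6 \right)} = \left(\left(40 - \frac{7 - 10}{3 + 7}\right) - 69\right) 0 = \left(\left(40 - - \frac{3}{10}\right) - 69\right) 0 = \left(\left(40 + \frac{3}{10}\right) - 69\right) 0 = \left(\frac{403}{10} - 69\right) 0 = \left(- \frac{287}{10}\right) 0 = 0$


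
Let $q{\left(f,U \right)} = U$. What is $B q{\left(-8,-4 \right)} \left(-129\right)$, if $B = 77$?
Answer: $39732$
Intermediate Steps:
$B q{\left(-8,-4 \right)} \left(-129\right) = 77 \left(-4\right) \left(-129\right) = \left(-308\right) \left(-129\right) = 39732$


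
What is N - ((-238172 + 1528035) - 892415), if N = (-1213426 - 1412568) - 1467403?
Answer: -4490845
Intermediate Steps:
N = -4093397 (N = -2625994 - 1467403 = -4093397)
N - ((-238172 + 1528035) - 892415) = -4093397 - ((-238172 + 1528035) - 892415) = -4093397 - (1289863 - 892415) = -4093397 - 1*397448 = -4093397 - 397448 = -4490845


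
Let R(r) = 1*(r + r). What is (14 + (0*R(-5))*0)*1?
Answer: 14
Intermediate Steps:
R(r) = 2*r (R(r) = 1*(2*r) = 2*r)
(14 + (0*R(-5))*0)*1 = (14 + (0*(2*(-5)))*0)*1 = (14 + (0*(-10))*0)*1 = (14 + 0*0)*1 = (14 + 0)*1 = 14*1 = 14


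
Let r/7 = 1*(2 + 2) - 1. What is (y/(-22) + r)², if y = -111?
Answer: 328329/484 ≈ 678.37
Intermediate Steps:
r = 21 (r = 7*(1*(2 + 2) - 1) = 7*(1*4 - 1) = 7*(4 - 1) = 7*3 = 21)
(y/(-22) + r)² = (-111/(-22) + 21)² = (-111*(-1/22) + 21)² = (111/22 + 21)² = (573/22)² = 328329/484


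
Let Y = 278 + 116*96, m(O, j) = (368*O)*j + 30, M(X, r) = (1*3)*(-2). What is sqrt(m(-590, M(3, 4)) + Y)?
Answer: 2*sqrt(328541) ≈ 1146.4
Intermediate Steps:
M(X, r) = -6 (M(X, r) = 3*(-2) = -6)
m(O, j) = 30 + 368*O*j (m(O, j) = 368*O*j + 30 = 30 + 368*O*j)
Y = 11414 (Y = 278 + 11136 = 11414)
sqrt(m(-590, M(3, 4)) + Y) = sqrt((30 + 368*(-590)*(-6)) + 11414) = sqrt((30 + 1302720) + 11414) = sqrt(1302750 + 11414) = sqrt(1314164) = 2*sqrt(328541)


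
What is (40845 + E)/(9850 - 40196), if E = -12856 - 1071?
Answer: -13459/15173 ≈ -0.88704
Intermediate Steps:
E = -13927
(40845 + E)/(9850 - 40196) = (40845 - 13927)/(9850 - 40196) = 26918/(-30346) = 26918*(-1/30346) = -13459/15173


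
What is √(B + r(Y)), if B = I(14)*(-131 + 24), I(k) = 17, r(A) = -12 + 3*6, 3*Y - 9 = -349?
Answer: 7*I*√37 ≈ 42.579*I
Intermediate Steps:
Y = -340/3 (Y = 3 + (⅓)*(-349) = 3 - 349/3 = -340/3 ≈ -113.33)
r(A) = 6 (r(A) = -12 + 18 = 6)
B = -1819 (B = 17*(-131 + 24) = 17*(-107) = -1819)
√(B + r(Y)) = √(-1819 + 6) = √(-1813) = 7*I*√37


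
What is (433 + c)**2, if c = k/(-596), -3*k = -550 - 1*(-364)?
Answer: 16641774009/88804 ≈ 1.8740e+5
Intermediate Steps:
k = 62 (k = -(-550 - 1*(-364))/3 = -(-550 + 364)/3 = -1/3*(-186) = 62)
c = -31/298 (c = 62/(-596) = 62*(-1/596) = -31/298 ≈ -0.10403)
(433 + c)**2 = (433 - 31/298)**2 = (129003/298)**2 = 16641774009/88804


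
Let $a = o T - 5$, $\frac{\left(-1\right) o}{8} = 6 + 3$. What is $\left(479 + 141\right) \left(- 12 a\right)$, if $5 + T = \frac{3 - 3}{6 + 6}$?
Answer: $-2641200$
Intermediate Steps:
$T = -5$ ($T = -5 + \frac{3 - 3}{6 + 6} = -5 + \frac{0}{12} = -5 + 0 \cdot \frac{1}{12} = -5 + 0 = -5$)
$o = -72$ ($o = - 8 \left(6 + 3\right) = \left(-8\right) 9 = -72$)
$a = 355$ ($a = \left(-72\right) \left(-5\right) - 5 = 360 - 5 = 355$)
$\left(479 + 141\right) \left(- 12 a\right) = \left(479 + 141\right) \left(\left(-12\right) 355\right) = 620 \left(-4260\right) = -2641200$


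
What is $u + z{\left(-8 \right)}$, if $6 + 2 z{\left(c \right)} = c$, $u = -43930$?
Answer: $-43937$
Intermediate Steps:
$z{\left(c \right)} = -3 + \frac{c}{2}$
$u + z{\left(-8 \right)} = -43930 + \left(-3 + \frac{1}{2} \left(-8\right)\right) = -43930 - 7 = -43937$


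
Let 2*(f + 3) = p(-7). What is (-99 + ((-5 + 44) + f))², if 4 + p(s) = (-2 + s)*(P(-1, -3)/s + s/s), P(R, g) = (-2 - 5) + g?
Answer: 1129969/196 ≈ 5765.1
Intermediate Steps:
P(R, g) = -7 + g
p(s) = -4 + (1 - 10/s)*(-2 + s) (p(s) = -4 + (-2 + s)*((-7 - 3)/s + s/s) = -4 + (-2 + s)*(-10/s + 1) = -4 + (-2 + s)*(1 - 10/s) = -4 + (1 - 10/s)*(-2 + s))
f = -223/14 (f = -3 + (-16 - 7 + 20/(-7))/2 = -3 + (-16 - 7 + 20*(-⅐))/2 = -3 + (-16 - 7 - 20/7)/2 = -3 + (½)*(-181/7) = -3 - 181/14 = -223/14 ≈ -15.929)
(-99 + ((-5 + 44) + f))² = (-99 + ((-5 + 44) - 223/14))² = (-99 + (39 - 223/14))² = (-99 + 323/14)² = (-1063/14)² = 1129969/196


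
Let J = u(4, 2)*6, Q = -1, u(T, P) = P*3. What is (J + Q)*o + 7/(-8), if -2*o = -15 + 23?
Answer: -1127/8 ≈ -140.88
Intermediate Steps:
u(T, P) = 3*P
J = 36 (J = (3*2)*6 = 6*6 = 36)
o = -4 (o = -(-15 + 23)/2 = -1/2*8 = -4)
(J + Q)*o + 7/(-8) = (36 - 1)*(-4) + 7/(-8) = 35*(-4) + 7*(-1/8) = -140 - 7/8 = -1127/8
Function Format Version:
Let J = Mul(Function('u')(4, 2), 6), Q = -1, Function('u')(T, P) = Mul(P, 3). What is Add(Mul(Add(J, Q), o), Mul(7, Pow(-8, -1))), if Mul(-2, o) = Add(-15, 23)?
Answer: Rational(-1127, 8) ≈ -140.88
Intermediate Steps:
Function('u')(T, P) = Mul(3, P)
J = 36 (J = Mul(Mul(3, 2), 6) = Mul(6, 6) = 36)
o = -4 (o = Mul(Rational(-1, 2), Add(-15, 23)) = Mul(Rational(-1, 2), 8) = -4)
Add(Mul(Add(J, Q), o), Mul(7, Pow(-8, -1))) = Add(Mul(Add(36, -1), -4), Mul(7, Pow(-8, -1))) = Add(Mul(35, -4), Mul(7, Rational(-1, 8))) = Add(-140, Rational(-7, 8)) = Rational(-1127, 8)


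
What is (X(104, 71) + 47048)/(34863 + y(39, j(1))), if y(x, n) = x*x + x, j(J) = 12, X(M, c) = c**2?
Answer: 17363/12141 ≈ 1.4301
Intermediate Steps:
y(x, n) = x + x**2 (y(x, n) = x**2 + x = x + x**2)
(X(104, 71) + 47048)/(34863 + y(39, j(1))) = (71**2 + 47048)/(34863 + 39*(1 + 39)) = (5041 + 47048)/(34863 + 39*40) = 52089/(34863 + 1560) = 52089/36423 = 52089*(1/36423) = 17363/12141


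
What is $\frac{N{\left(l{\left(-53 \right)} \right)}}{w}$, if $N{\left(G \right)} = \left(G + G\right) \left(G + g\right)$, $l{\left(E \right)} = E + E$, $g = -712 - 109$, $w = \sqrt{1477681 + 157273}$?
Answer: $\frac{98262 \sqrt{1634954}}{817477} \approx 153.7$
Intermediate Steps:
$w = \sqrt{1634954} \approx 1278.7$
$g = -821$ ($g = -712 - 109 = -821$)
$l{\left(E \right)} = 2 E$
$N{\left(G \right)} = 2 G \left(-821 + G\right)$ ($N{\left(G \right)} = \left(G + G\right) \left(G - 821\right) = 2 G \left(-821 + G\right)$)
$\frac{N{\left(l{\left(-53 \right)} \right)}}{w} = \frac{2 \cdot 2 \left(-53\right) \left(-821 + 2 \left(-53\right)\right)}{\sqrt{1634954}} = 2 \left(-106\right) \left(-821 - 106\right) \frac{\sqrt{1634954}}{1634954} = 2 \left(-106\right) \left(-927\right) \frac{\sqrt{1634954}}{1634954} = 196524 \frac{\sqrt{1634954}}{1634954} = \frac{98262 \sqrt{1634954}}{817477}$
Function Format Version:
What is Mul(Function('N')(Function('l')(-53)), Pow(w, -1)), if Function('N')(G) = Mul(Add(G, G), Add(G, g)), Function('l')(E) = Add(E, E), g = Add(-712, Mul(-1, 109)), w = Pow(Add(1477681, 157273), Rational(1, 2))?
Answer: Mul(Rational(98262, 817477), Pow(1634954, Rational(1, 2))) ≈ 153.70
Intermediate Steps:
w = Pow(1634954, Rational(1, 2)) ≈ 1278.7
g = -821 (g = Add(-712, -109) = -821)
Function('l')(E) = Mul(2, E)
Function('N')(G) = Mul(2, G, Add(-821, G)) (Function('N')(G) = Mul(Add(G, G), Add(G, -821)) = Mul(Mul(2, G), Add(-821, G)) = Mul(2, G, Add(-821, G)))
Mul(Function('N')(Function('l')(-53)), Pow(w, -1)) = Mul(Mul(2, Mul(2, -53), Add(-821, Mul(2, -53))), Pow(Pow(1634954, Rational(1, 2)), -1)) = Mul(Mul(2, -106, Add(-821, -106)), Mul(Rational(1, 1634954), Pow(1634954, Rational(1, 2)))) = Mul(Mul(2, -106, -927), Mul(Rational(1, 1634954), Pow(1634954, Rational(1, 2)))) = Mul(196524, Mul(Rational(1, 1634954), Pow(1634954, Rational(1, 2)))) = Mul(Rational(98262, 817477), Pow(1634954, Rational(1, 2)))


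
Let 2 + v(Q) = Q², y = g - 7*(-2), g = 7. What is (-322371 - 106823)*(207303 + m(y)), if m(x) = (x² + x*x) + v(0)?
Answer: -89350894502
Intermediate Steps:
y = 21 (y = 7 - 7*(-2) = 7 + 14 = 21)
v(Q) = -2 + Q²
m(x) = -2 + 2*x² (m(x) = (x² + x*x) + (-2 + 0²) = (x² + x²) + (-2 + 0) = 2*x² - 2 = -2 + 2*x²)
(-322371 - 106823)*(207303 + m(y)) = (-322371 - 106823)*(207303 + (-2 + 2*21²)) = -429194*(207303 + (-2 + 2*441)) = -429194*(207303 + (-2 + 882)) = -429194*(207303 + 880) = -429194*208183 = -89350894502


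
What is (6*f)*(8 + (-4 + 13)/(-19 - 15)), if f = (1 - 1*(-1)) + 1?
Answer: 2367/17 ≈ 139.24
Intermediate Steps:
f = 3 (f = (1 + 1) + 1 = 2 + 1 = 3)
(6*f)*(8 + (-4 + 13)/(-19 - 15)) = (6*3)*(8 + (-4 + 13)/(-19 - 15)) = 18*(8 + 9/(-34)) = 18*(8 + 9*(-1/34)) = 18*(8 - 9/34) = 18*(263/34) = 2367/17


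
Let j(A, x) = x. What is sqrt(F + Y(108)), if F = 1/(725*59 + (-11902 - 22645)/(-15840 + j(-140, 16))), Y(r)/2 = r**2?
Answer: 4*sqrt(668058417301490397305)/676906147 ≈ 152.74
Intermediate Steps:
Y(r) = 2*r**2
F = 15824/676906147 (F = 1/(725*59 + (-11902 - 22645)/(-15840 + 16)) = 1/(42775 - 34547/(-15824)) = 1/(42775 - 34547*(-1/15824)) = 1/(42775 + 34547/15824) = 1/(676906147/15824) = 15824/676906147 ≈ 2.3377e-5)
sqrt(F + Y(108)) = sqrt(15824/676906147 + 2*108**2) = sqrt(15824/676906147 + 2*11664) = sqrt(15824/676906147 + 23328) = sqrt(15790866613040/676906147) = 4*sqrt(668058417301490397305)/676906147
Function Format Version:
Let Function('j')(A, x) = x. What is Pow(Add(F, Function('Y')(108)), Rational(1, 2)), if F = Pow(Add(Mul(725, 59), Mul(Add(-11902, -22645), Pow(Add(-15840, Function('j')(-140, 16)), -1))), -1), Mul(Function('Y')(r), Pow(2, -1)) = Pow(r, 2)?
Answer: Mul(Rational(4, 676906147), Pow(668058417301490397305, Rational(1, 2))) ≈ 152.74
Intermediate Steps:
Function('Y')(r) = Mul(2, Pow(r, 2))
F = Rational(15824, 676906147) (F = Pow(Add(Mul(725, 59), Mul(Add(-11902, -22645), Pow(Add(-15840, 16), -1))), -1) = Pow(Add(42775, Mul(-34547, Pow(-15824, -1))), -1) = Pow(Add(42775, Mul(-34547, Rational(-1, 15824))), -1) = Pow(Add(42775, Rational(34547, 15824)), -1) = Pow(Rational(676906147, 15824), -1) = Rational(15824, 676906147) ≈ 2.3377e-5)
Pow(Add(F, Function('Y')(108)), Rational(1, 2)) = Pow(Add(Rational(15824, 676906147), Mul(2, Pow(108, 2))), Rational(1, 2)) = Pow(Add(Rational(15824, 676906147), Mul(2, 11664)), Rational(1, 2)) = Pow(Add(Rational(15824, 676906147), 23328), Rational(1, 2)) = Pow(Rational(15790866613040, 676906147), Rational(1, 2)) = Mul(Rational(4, 676906147), Pow(668058417301490397305, Rational(1, 2)))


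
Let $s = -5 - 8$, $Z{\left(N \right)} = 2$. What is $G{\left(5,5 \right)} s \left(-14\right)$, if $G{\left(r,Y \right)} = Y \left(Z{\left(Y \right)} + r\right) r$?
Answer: $31850$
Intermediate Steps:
$s = -13$
$G{\left(r,Y \right)} = Y r \left(2 + r\right)$ ($G{\left(r,Y \right)} = Y \left(2 + r\right) r = Y r \left(2 + r\right)$)
$G{\left(5,5 \right)} s \left(-14\right) = 5 \cdot 5 \left(2 + 5\right) \left(-13\right) \left(-14\right) = 5 \cdot 5 \cdot 7 \left(-13\right) \left(-14\right) = 175 \left(-13\right) \left(-14\right) = \left(-2275\right) \left(-14\right) = 31850$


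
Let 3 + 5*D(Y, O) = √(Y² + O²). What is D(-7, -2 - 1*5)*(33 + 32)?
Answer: -39 + 91*√2 ≈ 89.693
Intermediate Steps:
D(Y, O) = -⅗ + √(O² + Y²)/5 (D(Y, O) = -⅗ + √(Y² + O²)/5 = -⅗ + √(O² + Y²)/5)
D(-7, -2 - 1*5)*(33 + 32) = (-⅗ + √((-2 - 1*5)² + (-7)²)/5)*(33 + 32) = (-⅗ + √((-2 - 5)² + 49)/5)*65 = (-⅗ + √((-7)² + 49)/5)*65 = (-⅗ + √(49 + 49)/5)*65 = (-⅗ + √98/5)*65 = (-⅗ + (7*√2)/5)*65 = (-⅗ + 7*√2/5)*65 = -39 + 91*√2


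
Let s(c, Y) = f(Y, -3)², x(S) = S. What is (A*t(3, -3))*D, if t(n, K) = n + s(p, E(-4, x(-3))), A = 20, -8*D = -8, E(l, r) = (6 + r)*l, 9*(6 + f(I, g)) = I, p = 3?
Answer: 10220/9 ≈ 1135.6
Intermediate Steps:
f(I, g) = -6 + I/9
E(l, r) = l*(6 + r)
D = 1 (D = -⅛*(-8) = 1)
s(c, Y) = (-6 + Y/9)²
t(n, K) = 484/9 + n (t(n, K) = n + (-54 - 4*(6 - 3))²/81 = n + (-54 - 4*3)²/81 = n + (-54 - 12)²/81 = n + (1/81)*(-66)² = n + (1/81)*4356 = n + 484/9 = 484/9 + n)
(A*t(3, -3))*D = (20*(484/9 + 3))*1 = (20*(511/9))*1 = (10220/9)*1 = 10220/9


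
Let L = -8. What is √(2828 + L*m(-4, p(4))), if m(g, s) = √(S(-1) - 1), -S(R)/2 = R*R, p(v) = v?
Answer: 2*√(707 - 2*I*√3) ≈ 53.179 - 0.13028*I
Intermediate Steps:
S(R) = -2*R² (S(R) = -2*R*R = -2*R²)
m(g, s) = I*√3 (m(g, s) = √(-2*(-1)² - 1) = √(-2*1 - 1) = √(-2 - 1) = √(-3) = I*√3)
√(2828 + L*m(-4, p(4))) = √(2828 - 8*I*√3)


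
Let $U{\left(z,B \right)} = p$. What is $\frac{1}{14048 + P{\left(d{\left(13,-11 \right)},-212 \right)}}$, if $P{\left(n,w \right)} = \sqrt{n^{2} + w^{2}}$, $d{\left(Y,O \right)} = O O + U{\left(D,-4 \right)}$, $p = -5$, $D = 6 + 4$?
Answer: $\frac{439}{6165247} - \frac{5 \sqrt{146}}{49321976} \approx 6.9981 \cdot 10^{-5}$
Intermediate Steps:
$D = 10$
$U{\left(z,B \right)} = -5$
$d{\left(Y,O \right)} = -5 + O^{2}$ ($d{\left(Y,O \right)} = O O - 5 = O^{2} - 5 = -5 + O^{2}$)
$\frac{1}{14048 + P{\left(d{\left(13,-11 \right)},-212 \right)}} = \frac{1}{14048 + \sqrt{\left(-5 + \left(-11\right)^{2}\right)^{2} + \left(-212\right)^{2}}} = \frac{1}{14048 + \sqrt{\left(-5 + 121\right)^{2} + 44944}} = \frac{1}{14048 + \sqrt{116^{2} + 44944}} = \frac{1}{14048 + \sqrt{13456 + 44944}} = \frac{1}{14048 + \sqrt{58400}} = \frac{1}{14048 + 20 \sqrt{146}}$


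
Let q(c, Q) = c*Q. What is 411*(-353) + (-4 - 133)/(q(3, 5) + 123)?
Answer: -20021591/138 ≈ -1.4508e+5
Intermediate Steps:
q(c, Q) = Q*c
411*(-353) + (-4 - 133)/(q(3, 5) + 123) = 411*(-353) + (-4 - 133)/(5*3 + 123) = -145083 - 137/(15 + 123) = -145083 - 137/138 = -20021591/138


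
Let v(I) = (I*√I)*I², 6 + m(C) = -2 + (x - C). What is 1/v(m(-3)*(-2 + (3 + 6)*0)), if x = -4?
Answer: √2/34992 ≈ 4.0415e-5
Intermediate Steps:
m(C) = -12 - C (m(C) = -6 + (-2 + (-4 - C)) = -6 + (-6 - C) = -12 - C)
v(I) = I^(7/2) (v(I) = I^(3/2)*I² = I^(7/2))
1/v(m(-3)*(-2 + (3 + 6)*0)) = 1/(((-12 - 1*(-3))*(-2 + (3 + 6)*0))^(7/2)) = 1/(((-12 + 3)*(-2 + 9*0))^(7/2)) = 1/((-9*(-2 + 0))^(7/2)) = 1/((-9*(-2))^(7/2)) = 1/(18^(7/2)) = 1/(17496*√2) = √2/34992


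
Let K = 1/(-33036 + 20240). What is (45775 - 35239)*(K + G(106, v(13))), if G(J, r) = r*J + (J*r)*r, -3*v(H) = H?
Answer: 154816748738/9597 ≈ 1.6132e+7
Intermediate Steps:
v(H) = -H/3
K = -1/12796 (K = 1/(-12796) = -1/12796 ≈ -7.8149e-5)
G(J, r) = J*r + J*r**2
(45775 - 35239)*(K + G(106, v(13))) = (45775 - 35239)*(-1/12796 + 106*(-1/3*13)*(1 - 1/3*13)) = 10536*(-1/12796 + 106*(-13/3)*(1 - 13/3)) = 10536*(-1/12796 + 106*(-13/3)*(-10/3)) = 10536*(-1/12796 + 13780/9) = 10536*(176328871/115164) = 154816748738/9597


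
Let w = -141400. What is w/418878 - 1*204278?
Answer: -42783850742/209439 ≈ -2.0428e+5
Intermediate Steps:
w/418878 - 1*204278 = -141400/418878 - 1*204278 = -141400*1/418878 - 204278 = -70700/209439 - 204278 = -42783850742/209439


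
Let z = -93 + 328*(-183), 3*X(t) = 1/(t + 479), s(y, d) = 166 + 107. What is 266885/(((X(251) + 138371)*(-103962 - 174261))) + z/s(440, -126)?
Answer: -563166780599455959/2557421798552621 ≈ -220.21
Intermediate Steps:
s(y, d) = 273
X(t) = 1/(3*(479 + t)) (X(t) = 1/(3*(t + 479)) = 1/(3*(479 + t)))
z = -60117 (z = -93 - 60024 = -60117)
266885/(((X(251) + 138371)*(-103962 - 174261))) + z/s(440, -126) = 266885/(((1/(3*(479 + 251)) + 138371)*(-103962 - 174261))) - 60117/273 = 266885/((((⅓)/730 + 138371)*(-278223))) - 60117*1/273 = 266885/((((⅓)*(1/730) + 138371)*(-278223))) - 20039/91 = 266885/(((1/2190 + 138371)*(-278223))) - 20039/91 = 266885/(((303032491/2190)*(-278223))) - 20039/91 = 266885/(-28103536247831/730) - 20039/91 = 266885*(-730/28103536247831) - 20039/91 = -194826050/28103536247831 - 20039/91 = -563166780599455959/2557421798552621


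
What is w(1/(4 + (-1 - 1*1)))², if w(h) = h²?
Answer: 1/16 ≈ 0.062500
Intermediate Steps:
w(1/(4 + (-1 - 1*1)))² = ((1/(4 + (-1 - 1*1)))²)² = ((1/(4 + (-1 - 1)))²)² = ((1/(4 - 2))²)² = ((1/2)²)² = ((½)²)² = (¼)² = 1/16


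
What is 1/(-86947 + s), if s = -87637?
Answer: -1/174584 ≈ -5.7279e-6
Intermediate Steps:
1/(-86947 + s) = 1/(-86947 - 87637) = 1/(-174584) = -1/174584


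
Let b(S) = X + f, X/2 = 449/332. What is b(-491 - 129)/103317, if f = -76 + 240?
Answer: 27673/17150622 ≈ 0.0016135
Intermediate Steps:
X = 449/166 (X = 2*(449/332) = 449/166 ≈ 2.7048)
f = 164
b(S) = 27673/166 (b(S) = 449/166 + 164 = 27673/166)
b(-491 - 129)/103317 = (27673/166)/103317 = (27673/166)*(1/103317) = 27673/17150622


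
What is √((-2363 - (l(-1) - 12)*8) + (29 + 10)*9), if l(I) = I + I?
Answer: 10*I*√19 ≈ 43.589*I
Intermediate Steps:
l(I) = 2*I
√((-2363 - (l(-1) - 12)*8) + (29 + 10)*9) = √((-2363 - (2*(-1) - 12)*8) + (29 + 10)*9) = √((-2363 - (-2 - 12)*8) + 39*9) = √((-2363 - (-14)*8) + 351) = √((-2363 - 1*(-112)) + 351) = √((-2363 + 112) + 351) = √(-2251 + 351) = √(-1900) = 10*I*√19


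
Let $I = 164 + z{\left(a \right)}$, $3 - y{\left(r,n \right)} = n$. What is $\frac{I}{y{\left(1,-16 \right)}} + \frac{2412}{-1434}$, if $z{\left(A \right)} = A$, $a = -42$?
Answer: $\frac{21520}{4541} \approx 4.739$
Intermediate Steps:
$y{\left(r,n \right)} = 3 - n$
$I = 122$ ($I = 164 - 42 = 122$)
$\frac{I}{y{\left(1,-16 \right)}} + \frac{2412}{-1434} = \frac{122}{3 - -16} + \frac{2412}{-1434} = \frac{122}{3 + 16} + 2412 \left(- \frac{1}{1434}\right) = \frac{122}{19} - \frac{402}{239} = \frac{21520}{4541}$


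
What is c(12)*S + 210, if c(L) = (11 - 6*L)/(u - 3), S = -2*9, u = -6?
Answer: 88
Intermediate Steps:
S = -18
c(L) = -11/9 + 2*L/3 (c(L) = (11 - 6*L)/(-6 - 3) = (11 - 6*L)/(-9) = (11 - 6*L)*(-1/9) = -11/9 + 2*L/3)
c(12)*S + 210 = (-11/9 + (2/3)*12)*(-18) + 210 = (-11/9 + 8)*(-18) + 210 = (61/9)*(-18) + 210 = -122 + 210 = 88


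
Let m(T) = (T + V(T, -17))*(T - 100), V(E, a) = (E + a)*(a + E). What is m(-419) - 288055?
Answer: -98730418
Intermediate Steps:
V(E, a) = (E + a)**2 (V(E, a) = (E + a)*(E + a) = (E + a)**2)
m(T) = (-100 + T)*(T + (-17 + T)**2) (m(T) = (T + (T - 17)**2)*(T - 100) = (T + (-17 + T)**2)*(-100 + T) = (-100 + T)*(T + (-17 + T)**2))
m(-419) - 288055 = (-28900 + (-419)**3 - 133*(-419)**2 + 3589*(-419)) - 288055 = (-28900 - 73560059 - 133*175561 - 1503791) - 288055 = (-28900 - 73560059 - 23349613 - 1503791) - 288055 = -98442363 - 288055 = -98730418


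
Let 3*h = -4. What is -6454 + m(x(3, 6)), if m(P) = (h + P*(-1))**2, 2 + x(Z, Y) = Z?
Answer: -58037/9 ≈ -6448.6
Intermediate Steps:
x(Z, Y) = -2 + Z
h = -4/3 (h = (1/3)*(-4) = -4/3 ≈ -1.3333)
m(P) = (-4/3 - P)**2 (m(P) = (-4/3 + P*(-1))**2 = (-4/3 - P)**2)
-6454 + m(x(3, 6)) = -6454 + (4 + 3*(-2 + 3))**2/9 = -6454 + (4 + 3*1)**2/9 = -6454 + (4 + 3)**2/9 = -6454 + (1/9)*7**2 = -6454 + (1/9)*49 = -6454 + 49/9 = -58037/9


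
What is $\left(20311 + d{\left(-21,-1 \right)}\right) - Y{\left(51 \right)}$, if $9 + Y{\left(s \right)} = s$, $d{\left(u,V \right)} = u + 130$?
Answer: $20378$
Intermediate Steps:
$d{\left(u,V \right)} = 130 + u$
$Y{\left(s \right)} = -9 + s$
$\left(20311 + d{\left(-21,-1 \right)}\right) - Y{\left(51 \right)} = \left(20311 + \left(130 - 21\right)\right) - \left(-9 + 51\right) = \left(20311 + 109\right) - 42 = 20420 - 42 = 20378$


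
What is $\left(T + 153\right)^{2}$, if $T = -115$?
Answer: $1444$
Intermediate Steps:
$\left(T + 153\right)^{2} = \left(-115 + 153\right)^{2} = 38^{2} = 1444$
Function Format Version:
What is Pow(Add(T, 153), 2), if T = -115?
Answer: 1444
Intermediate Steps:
Pow(Add(T, 153), 2) = Pow(Add(-115, 153), 2) = Pow(38, 2) = 1444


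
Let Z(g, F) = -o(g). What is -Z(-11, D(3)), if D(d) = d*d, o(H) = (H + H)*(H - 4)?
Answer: 330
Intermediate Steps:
o(H) = 2*H*(-4 + H) (o(H) = (2*H)*(-4 + H) = 2*H*(-4 + H))
D(d) = d²
Z(g, F) = -2*g*(-4 + g)
-Z(-11, D(3)) = -2*(-11)*(4 - 1*(-11)) = -2*(-11)*(4 + 11) = -2*(-11)*15 = -1*(-330) = 330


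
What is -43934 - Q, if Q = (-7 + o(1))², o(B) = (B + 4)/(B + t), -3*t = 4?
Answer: -44418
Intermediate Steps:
t = -4/3 (t = -⅓*4 = -4/3 ≈ -1.3333)
o(B) = (4 + B)/(-4/3 + B) (o(B) = (B + 4)/(B - 4/3) = (4 + B)/(-4/3 + B))
Q = 484 (Q = (-7 + 3*(4 + 1)/(-4 + 3*1))² = (-7 + 3*5/(-4 + 3))² = (-7 + 3*5/(-1))² = (-7 + 3*(-1)*5)² = (-7 - 15)² = (-22)² = 484)
-43934 - Q = -43934 - 1*484 = -43934 - 484 = -44418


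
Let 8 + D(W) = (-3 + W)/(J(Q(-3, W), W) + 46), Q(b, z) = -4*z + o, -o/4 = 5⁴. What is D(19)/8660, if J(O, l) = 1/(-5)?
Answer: -438/495785 ≈ -0.00088345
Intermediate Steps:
o = -2500 (o = -4*5⁴ = -4*625 = -2500)
Q(b, z) = -2500 - 4*z (Q(b, z) = -4*z - 2500 = -2500 - 4*z)
J(O, l) = -⅕
D(W) = -1847/229 + 5*W/229 (D(W) = -8 + (-3 + W)/(-⅕ + 46) = -8 + (-3 + W)/(229/5) = -8 + (-3 + W)*(5/229) = -8 + (-15/229 + 5*W/229) = -1847/229 + 5*W/229)
D(19)/8660 = (-1847/229 + (5/229)*19)/8660 = (-1847/229 + 95/229)*(1/8660) = -1752/229*1/8660 = -438/495785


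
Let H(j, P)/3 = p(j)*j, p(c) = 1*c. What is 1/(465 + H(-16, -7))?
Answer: 1/1233 ≈ 0.00081103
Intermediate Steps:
p(c) = c
H(j, P) = 3*j**2 (H(j, P) = 3*(j*j) = 3*j**2)
1/(465 + H(-16, -7)) = 1/(465 + 3*(-16)**2) = 1/(465 + 3*256) = 1/(465 + 768) = 1/1233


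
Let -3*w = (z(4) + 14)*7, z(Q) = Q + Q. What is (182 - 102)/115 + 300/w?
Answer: -9118/1771 ≈ -5.1485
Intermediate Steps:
z(Q) = 2*Q
w = -154/3 (w = -(2*4 + 14)*7/3 = -(8 + 14)*7/3 = -22*7/3 = -⅓*154 = -154/3 ≈ -51.333)
(182 - 102)/115 + 300/w = (182 - 102)/115 + 300/(-154/3) = 80*(1/115) + 300*(-3/154) = 16/23 - 450/77 = -9118/1771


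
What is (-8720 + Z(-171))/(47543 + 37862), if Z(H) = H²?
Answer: 20521/85405 ≈ 0.24028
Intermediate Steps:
(-8720 + Z(-171))/(47543 + 37862) = (-8720 + (-171)²)/(47543 + 37862) = (-8720 + 29241)/85405 = 20521*(1/85405) = 20521/85405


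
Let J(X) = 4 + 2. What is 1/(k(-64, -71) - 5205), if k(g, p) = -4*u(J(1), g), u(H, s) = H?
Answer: -1/5229 ≈ -0.00019124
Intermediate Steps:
J(X) = 6
k(g, p) = -24 (k(g, p) = -4*6 = -24)
1/(k(-64, -71) - 5205) = 1/(-24 - 5205) = 1/(-5229) = -1/5229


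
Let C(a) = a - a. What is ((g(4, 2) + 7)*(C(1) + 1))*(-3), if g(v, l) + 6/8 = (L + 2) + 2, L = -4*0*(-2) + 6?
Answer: -195/4 ≈ -48.750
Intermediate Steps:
L = 6 (L = 0*(-2) + 6 = 0 + 6 = 6)
C(a) = 0
g(v, l) = 37/4 (g(v, l) = -¾ + ((6 + 2) + 2) = -¾ + (8 + 2) = -¾ + 10 = 37/4)
((g(4, 2) + 7)*(C(1) + 1))*(-3) = ((37/4 + 7)*(0 + 1))*(-3) = ((65/4)*1)*(-3) = (65/4)*(-3) = -195/4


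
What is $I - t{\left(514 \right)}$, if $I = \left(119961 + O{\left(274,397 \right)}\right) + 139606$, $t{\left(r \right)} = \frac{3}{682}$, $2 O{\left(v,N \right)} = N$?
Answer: $\frac{88580034}{341} \approx 2.5977 \cdot 10^{5}$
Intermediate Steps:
$O{\left(v,N \right)} = \frac{N}{2}$
$t{\left(r \right)} = \frac{3}{682}$ ($t{\left(r \right)} = 3 \cdot \frac{1}{682} = \frac{3}{682}$)
$I = \frac{519531}{2}$ ($I = \left(119961 + \frac{1}{2} \cdot 397\right) + 139606 = \left(119961 + \frac{397}{2}\right) + 139606 = \frac{240319}{2} + 139606 = \frac{519531}{2} \approx 2.5977 \cdot 10^{5}$)
$I - t{\left(514 \right)} = \frac{519531}{2} - \frac{3}{682} = \frac{88580034}{341}$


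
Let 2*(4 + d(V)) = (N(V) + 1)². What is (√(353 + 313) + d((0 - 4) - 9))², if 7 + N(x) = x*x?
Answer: 705489385/4 + 79683*√74 ≈ 1.7706e+8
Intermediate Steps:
N(x) = -7 + x² (N(x) = -7 + x*x = -7 + x²)
d(V) = -4 + (-6 + V²)²/2 (d(V) = -4 + ((-7 + V²) + 1)²/2 = -4 + (-6 + V²)²/2)
(√(353 + 313) + d((0 - 4) - 9))² = (√(353 + 313) + (-4 + (-6 + ((0 - 4) - 9)²)²/2))² = (√666 + (-4 + (-6 + (-4 - 9)²)²/2))² = (3*√74 + (-4 + (-6 + (-13)²)²/2))² = (3*√74 + (-4 + (-6 + 169)²/2))² = (3*√74 + (-4 + (½)*163²))² = (3*√74 + (-4 + (½)*26569))² = (3*√74 + (-4 + 26569/2))² = (3*√74 + 26561/2)² = (26561/2 + 3*√74)²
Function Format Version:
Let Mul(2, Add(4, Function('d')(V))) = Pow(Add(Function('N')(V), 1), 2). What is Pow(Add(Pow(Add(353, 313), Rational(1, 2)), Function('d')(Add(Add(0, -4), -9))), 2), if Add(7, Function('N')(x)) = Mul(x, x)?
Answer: Add(Rational(705489385, 4), Mul(79683, Pow(74, Rational(1, 2)))) ≈ 1.7706e+8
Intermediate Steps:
Function('N')(x) = Add(-7, Pow(x, 2)) (Function('N')(x) = Add(-7, Mul(x, x)) = Add(-7, Pow(x, 2)))
Function('d')(V) = Add(-4, Mul(Rational(1, 2), Pow(Add(-6, Pow(V, 2)), 2))) (Function('d')(V) = Add(-4, Mul(Rational(1, 2), Pow(Add(Add(-7, Pow(V, 2)), 1), 2))) = Add(-4, Mul(Rational(1, 2), Pow(Add(-6, Pow(V, 2)), 2))))
Pow(Add(Pow(Add(353, 313), Rational(1, 2)), Function('d')(Add(Add(0, -4), -9))), 2) = Pow(Add(Pow(Add(353, 313), Rational(1, 2)), Add(-4, Mul(Rational(1, 2), Pow(Add(-6, Pow(Add(Add(0, -4), -9), 2)), 2)))), 2) = Pow(Add(Pow(666, Rational(1, 2)), Add(-4, Mul(Rational(1, 2), Pow(Add(-6, Pow(Add(-4, -9), 2)), 2)))), 2) = Pow(Add(Mul(3, Pow(74, Rational(1, 2))), Add(-4, Mul(Rational(1, 2), Pow(Add(-6, Pow(-13, 2)), 2)))), 2) = Pow(Add(Mul(3, Pow(74, Rational(1, 2))), Add(-4, Mul(Rational(1, 2), Pow(Add(-6, 169), 2)))), 2) = Pow(Add(Mul(3, Pow(74, Rational(1, 2))), Add(-4, Mul(Rational(1, 2), Pow(163, 2)))), 2) = Pow(Add(Mul(3, Pow(74, Rational(1, 2))), Add(-4, Mul(Rational(1, 2), 26569))), 2) = Pow(Add(Mul(3, Pow(74, Rational(1, 2))), Add(-4, Rational(26569, 2))), 2) = Pow(Add(Mul(3, Pow(74, Rational(1, 2))), Rational(26561, 2)), 2) = Pow(Add(Rational(26561, 2), Mul(3, Pow(74, Rational(1, 2)))), 2)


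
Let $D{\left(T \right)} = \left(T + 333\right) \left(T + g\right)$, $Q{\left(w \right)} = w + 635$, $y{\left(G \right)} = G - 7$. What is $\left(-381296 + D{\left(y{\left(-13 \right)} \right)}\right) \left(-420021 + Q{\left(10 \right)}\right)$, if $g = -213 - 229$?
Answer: $220550677152$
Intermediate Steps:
$y{\left(G \right)} = -7 + G$ ($y{\left(G \right)} = G - 7 = -7 + G$)
$g = -442$ ($g = -213 - 229 = -442$)
$Q{\left(w \right)} = 635 + w$
$D{\left(T \right)} = \left(-442 + T\right) \left(333 + T\right)$ ($D{\left(T \right)} = \left(T + 333\right) \left(T - 442\right) = \left(333 + T\right) \left(-442 + T\right) = \left(-442 + T\right) \left(333 + T\right)$)
$\left(-381296 + D{\left(y{\left(-13 \right)} \right)}\right) \left(-420021 + Q{\left(10 \right)}\right) = \left(-381296 - \left(147186 - \left(-7 - 13\right)^{2} + 109 \left(-7 - 13\right)\right)\right) \left(-420021 + \left(635 + 10\right)\right) = \left(-381296 - \left(145006 - 400\right)\right) \left(-420021 + 645\right) = \left(-381296 + \left(-147186 + 400 + 2180\right)\right) \left(-419376\right) = \left(-381296 - 144606\right) \left(-419376\right) = \left(-525902\right) \left(-419376\right) = 220550677152$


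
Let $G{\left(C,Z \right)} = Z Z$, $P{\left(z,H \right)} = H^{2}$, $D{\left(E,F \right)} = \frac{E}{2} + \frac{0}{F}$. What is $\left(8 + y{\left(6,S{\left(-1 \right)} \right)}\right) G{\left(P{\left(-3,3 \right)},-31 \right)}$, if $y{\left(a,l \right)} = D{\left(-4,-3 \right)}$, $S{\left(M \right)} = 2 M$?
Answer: $5766$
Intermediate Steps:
$D{\left(E,F \right)} = \frac{E}{2}$ ($D{\left(E,F \right)} = E \frac{1}{2} + 0 = \frac{E}{2} + 0 = \frac{E}{2}$)
$y{\left(a,l \right)} = -2$ ($y{\left(a,l \right)} = \frac{1}{2} \left(-4\right) = -2$)
$G{\left(C,Z \right)} = Z^{2}$
$\left(8 + y{\left(6,S{\left(-1 \right)} \right)}\right) G{\left(P{\left(-3,3 \right)},-31 \right)} = \left(8 - 2\right) \left(-31\right)^{2} = 6 \cdot 961 = 5766$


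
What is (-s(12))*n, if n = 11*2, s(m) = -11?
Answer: 242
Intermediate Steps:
n = 22
(-s(12))*n = -1*(-11)*22 = 11*22 = 242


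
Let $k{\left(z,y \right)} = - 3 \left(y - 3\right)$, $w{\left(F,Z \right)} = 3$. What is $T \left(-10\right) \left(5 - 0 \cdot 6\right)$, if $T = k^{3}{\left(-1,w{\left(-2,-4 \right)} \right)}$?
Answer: $0$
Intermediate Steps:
$k{\left(z,y \right)} = 9 - 3 y$ ($k{\left(z,y \right)} = - 3 \left(-3 + y\right) = 9 - 3 y$)
$T = 0$ ($T = \left(9 - 9\right)^{3} = 0^{3} = 0$)
$T \left(-10\right) \left(5 - 0 \cdot 6\right) = 0 \left(-10\right) \left(5 - 0 \cdot 6\right) = 0 \left(5 - 0\right) = 0 \left(5 + 0\right) = 0 \cdot 5 = 0$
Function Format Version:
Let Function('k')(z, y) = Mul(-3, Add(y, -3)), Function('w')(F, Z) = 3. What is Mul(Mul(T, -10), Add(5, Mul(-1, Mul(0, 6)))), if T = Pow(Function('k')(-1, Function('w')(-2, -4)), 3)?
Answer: 0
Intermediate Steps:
Function('k')(z, y) = Add(9, Mul(-3, y)) (Function('k')(z, y) = Mul(-3, Add(-3, y)) = Add(9, Mul(-3, y)))
T = 0 (T = Pow(Add(9, Mul(-3, 3)), 3) = Pow(Add(9, -9), 3) = Pow(0, 3) = 0)
Mul(Mul(T, -10), Add(5, Mul(-1, Mul(0, 6)))) = Mul(Mul(0, -10), Add(5, Mul(-1, Mul(0, 6)))) = Mul(0, Add(5, Mul(-1, 0))) = Mul(0, Add(5, 0)) = Mul(0, 5) = 0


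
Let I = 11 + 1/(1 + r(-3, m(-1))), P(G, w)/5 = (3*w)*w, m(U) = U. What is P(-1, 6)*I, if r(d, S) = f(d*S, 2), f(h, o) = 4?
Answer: 6048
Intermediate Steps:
P(G, w) = 15*w² (P(G, w) = 5*((3*w)*w) = 5*(3*w²) = 15*w²)
r(d, S) = 4
I = 56/5 (I = 11 + 1/(1 + 4) = 11 + 1/5 = 11 + ⅕ = 56/5 ≈ 11.200)
P(-1, 6)*I = (15*6²)*(56/5) = (15*36)*(56/5) = 540*(56/5) = 6048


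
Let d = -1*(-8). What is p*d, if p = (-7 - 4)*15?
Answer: -1320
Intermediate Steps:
p = -165 (p = -11*15 = -165)
d = 8
p*d = -165*8 = -1320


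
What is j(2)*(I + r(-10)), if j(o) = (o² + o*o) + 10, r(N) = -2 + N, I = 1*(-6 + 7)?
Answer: -198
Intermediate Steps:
I = 1 (I = 1*1 = 1)
j(o) = 10 + 2*o² (j(o) = (o² + o²) + 10 = 2*o² + 10 = 10 + 2*o²)
j(2)*(I + r(-10)) = (10 + 2*2²)*(1 + (-2 - 10)) = (10 + 2*4)*(1 - 12) = (10 + 8)*(-11) = 18*(-11) = -198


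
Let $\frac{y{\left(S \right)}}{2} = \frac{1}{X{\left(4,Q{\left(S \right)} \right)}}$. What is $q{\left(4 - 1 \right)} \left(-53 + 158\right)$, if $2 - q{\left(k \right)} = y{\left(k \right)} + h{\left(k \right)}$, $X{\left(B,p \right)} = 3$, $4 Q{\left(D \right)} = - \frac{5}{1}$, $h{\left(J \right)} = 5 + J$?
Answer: $-700$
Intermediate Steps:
$Q{\left(D \right)} = - \frac{5}{4}$ ($Q{\left(D \right)} = \frac{\left(-5\right) 1^{-1}}{4} = \frac{\left(-5\right) 1}{4} = \frac{1}{4} \left(-5\right) = - \frac{5}{4}$)
$y{\left(S \right)} = \frac{2}{3}$
$q{\left(k \right)} = - \frac{11}{3} - k$ ($q{\left(k \right)} = 2 - \left(\frac{2}{3} + \left(5 + k\right)\right) = 2 - \left(\frac{17}{3} + k\right) = - \frac{11}{3} - k$)
$q{\left(4 - 1 \right)} \left(-53 + 158\right) = \left(- \frac{11}{3} - \left(4 - 1\right)\right) \left(-53 + 158\right) = \left(- \frac{11}{3} - \left(4 - 1\right)\right) 105 = \left(- \frac{11}{3} - 3\right) 105 = \left(- \frac{20}{3}\right) 105 = -700$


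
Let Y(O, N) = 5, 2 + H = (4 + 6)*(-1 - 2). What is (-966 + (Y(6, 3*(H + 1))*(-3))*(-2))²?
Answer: 876096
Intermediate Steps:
H = -32 (H = -2 + (4 + 6)*(-1 - 2) = -2 + 10*(-3) = -2 - 30 = -32)
(-966 + (Y(6, 3*(H + 1))*(-3))*(-2))² = (-966 + (5*(-3))*(-2))² = (-966 - 15*(-2))² = (-966 + 30)² = (-936)² = 876096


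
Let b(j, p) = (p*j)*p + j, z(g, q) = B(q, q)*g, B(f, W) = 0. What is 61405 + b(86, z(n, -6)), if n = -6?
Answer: 61491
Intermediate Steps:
z(g, q) = 0 (z(g, q) = 0*g = 0)
b(j, p) = j + j*p² (b(j, p) = (j*p)*p + j = j*p² + j = j + j*p²)
61405 + b(86, z(n, -6)) = 61405 + 86*(1 + 0²) = 61405 + 86*(1 + 0) = 61405 + 86*1 = 61405 + 86 = 61491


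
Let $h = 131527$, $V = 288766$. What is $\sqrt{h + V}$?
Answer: $\sqrt{420293} \approx 648.3$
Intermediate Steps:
$\sqrt{h + V} = \sqrt{131527 + 288766} = \sqrt{420293}$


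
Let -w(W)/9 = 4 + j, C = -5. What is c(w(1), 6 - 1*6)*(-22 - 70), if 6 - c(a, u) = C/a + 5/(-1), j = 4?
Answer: -18101/18 ≈ -1005.6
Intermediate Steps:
w(W) = -72 (w(W) = -9*(4 + 4) = -9*8 = -72)
c(a, u) = 11 + 5/a (c(a, u) = 6 - (-5/a + 5/(-1)) = 6 - (-5/a + 5*(-1)) = 6 - (-5/a - 5) = 6 - (-5 - 5/a) = 6 + (5 + 5/a) = 11 + 5/a)
c(w(1), 6 - 1*6)*(-22 - 70) = (11 + 5/(-72))*(-22 - 70) = (11 + 5*(-1/72))*(-92) = (11 - 5/72)*(-92) = (787/72)*(-92) = -18101/18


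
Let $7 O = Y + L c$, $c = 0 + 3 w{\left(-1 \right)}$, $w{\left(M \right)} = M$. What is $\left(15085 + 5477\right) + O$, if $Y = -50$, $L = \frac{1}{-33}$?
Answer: $\frac{1582725}{77} \approx 20555.0$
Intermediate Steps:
$L = - \frac{1}{33} \approx -0.030303$
$c = -3$ ($c = 0 + 3 \left(-1\right) = 0 - 3 = -3$)
$O = - \frac{549}{77}$ ($O = \frac{-50 - - \frac{1}{11}}{7} = \frac{-50 + \frac{1}{11}}{7} = \frac{1}{7} \left(- \frac{549}{11}\right) = - \frac{549}{77} \approx -7.1299$)
$\left(15085 + 5477\right) + O = \left(15085 + 5477\right) - \frac{549}{77} = 20562 - \frac{549}{77} = \frac{1582725}{77}$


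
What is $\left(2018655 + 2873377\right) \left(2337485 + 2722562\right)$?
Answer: $24753911845504$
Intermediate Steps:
$\left(2018655 + 2873377\right) \left(2337485 + 2722562\right) = 4892032 \cdot 5060047 = 24753911845504$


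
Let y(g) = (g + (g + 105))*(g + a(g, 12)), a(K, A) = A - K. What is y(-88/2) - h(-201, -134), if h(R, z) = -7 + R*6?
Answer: 1417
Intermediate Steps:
h(R, z) = -7 + 6*R
y(g) = 1260 + 24*g (y(g) = (g + (g + 105))*(g + (12 - g)) = (g + (105 + g))*12 = (105 + 2*g)*12 = 1260 + 24*g)
y(-88/2) - h(-201, -134) = (1260 + 24*(-88/2)) - (-7 + 6*(-201)) = (1260 + 24*(-88*½)) - (-7 - 1206) = (1260 + 24*(-44)) - 1*(-1213) = (1260 - 1056) + 1213 = 204 + 1213 = 1417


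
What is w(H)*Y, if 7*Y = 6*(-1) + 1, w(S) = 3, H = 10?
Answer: -15/7 ≈ -2.1429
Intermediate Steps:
Y = -5/7 (Y = (6*(-1) + 1)/7 = (-6 + 1)/7 = (⅐)*(-5) = -5/7 ≈ -0.71429)
w(H)*Y = 3*(-5/7) = -15/7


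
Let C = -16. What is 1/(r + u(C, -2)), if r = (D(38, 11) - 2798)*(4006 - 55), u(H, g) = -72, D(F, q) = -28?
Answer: -1/11165598 ≈ -8.9561e-8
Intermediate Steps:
r = -11165526 (r = (-28 - 2798)*(4006 - 55) = -2826*3951 = -11165526)
1/(r + u(C, -2)) = 1/(-11165526 - 72) = 1/(-11165598) = -1/11165598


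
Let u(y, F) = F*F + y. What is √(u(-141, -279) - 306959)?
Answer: I*√229259 ≈ 478.81*I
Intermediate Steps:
u(y, F) = y + F² (u(y, F) = F² + y = y + F²)
√(u(-141, -279) - 306959) = √((-141 + (-279)²) - 306959) = √((-141 + 77841) - 306959) = √(77700 - 306959) = √(-229259) = I*√229259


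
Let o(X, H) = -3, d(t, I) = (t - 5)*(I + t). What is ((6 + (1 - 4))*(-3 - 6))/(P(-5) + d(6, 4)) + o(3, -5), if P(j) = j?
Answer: -42/5 ≈ -8.4000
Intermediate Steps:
d(t, I) = (-5 + t)*(I + t)
((6 + (1 - 4))*(-3 - 6))/(P(-5) + d(6, 4)) + o(3, -5) = ((6 + (1 - 4))*(-3 - 6))/(-5 + (6² - 5*4 - 5*6 + 4*6)) - 3 = ((6 - 3)*(-9))/(-5 + (36 - 20 - 30 + 24)) - 3 = (3*(-9))/(-5 + 10) - 3 = -27/5 - 3 = -42/5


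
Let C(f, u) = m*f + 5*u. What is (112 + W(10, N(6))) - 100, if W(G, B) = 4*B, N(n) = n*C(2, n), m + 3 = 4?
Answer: 780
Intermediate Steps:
m = 1 (m = -3 + 4 = 1)
C(f, u) = f + 5*u (C(f, u) = 1*f + 5*u = f + 5*u)
N(n) = n*(2 + 5*n)
(112 + W(10, N(6))) - 100 = (112 + 4*(6*(2 + 5*6))) - 100 = (112 + 4*(6*(2 + 30))) - 100 = (112 + 4*(6*32)) - 100 = (112 + 4*192) - 100 = (112 + 768) - 100 = 880 - 100 = 780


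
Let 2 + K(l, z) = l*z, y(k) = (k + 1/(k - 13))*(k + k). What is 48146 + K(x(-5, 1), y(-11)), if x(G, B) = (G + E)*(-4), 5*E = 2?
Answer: 157841/3 ≈ 52614.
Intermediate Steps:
E = 2/5 (E = (1/5)*2 = 2/5 ≈ 0.40000)
y(k) = 2*k*(k + 1/(-13 + k)) (y(k) = (k + 1/(-13 + k))*(2*k) = 2*k*(k + 1/(-13 + k)))
x(G, B) = -8/5 - 4*G (x(G, B) = (G + 2/5)*(-4) = (2/5 + G)*(-4) = -8/5 - 4*G)
K(l, z) = -2 + l*z
48146 + K(x(-5, 1), y(-11)) = 48146 + (-2 + (-8/5 - 4*(-5))*(2*(-11)*(1 + (-11)**2 - 13*(-11))/(-13 - 11))) = 48146 + (-2 + (-8/5 + 20)*(2*(-11)*(1 + 121 + 143)/(-24))) = 48146 + (-2 + 92*(2*(-11)*(-1/24)*265)/5) = 48146 + (-2 + (92/5)*(2915/12)) = 48146 + (-2 + 13409/3) = 48146 + 13403/3 = 157841/3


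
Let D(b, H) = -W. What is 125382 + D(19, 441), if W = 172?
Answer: 125210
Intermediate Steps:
D(b, H) = -172 (D(b, H) = -1*172 = -172)
125382 + D(19, 441) = 125382 - 172 = 125210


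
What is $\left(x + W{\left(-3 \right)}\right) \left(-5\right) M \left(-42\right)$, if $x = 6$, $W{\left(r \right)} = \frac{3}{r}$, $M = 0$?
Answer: $0$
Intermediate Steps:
$\left(x + W{\left(-3 \right)}\right) \left(-5\right) M \left(-42\right) = \left(6 + \frac{3}{-3}\right) \left(-5\right) 0 \left(-42\right) = \left(6 + 3 \left(- \frac{1}{3}\right)\right) \left(-5\right) 0 \left(-42\right) = \left(6 - 1\right) \left(-5\right) 0 \left(-42\right) = 5 \left(-5\right) 0 \left(-42\right) = \left(-25\right) 0 \left(-42\right) = 0 \left(-42\right) = 0$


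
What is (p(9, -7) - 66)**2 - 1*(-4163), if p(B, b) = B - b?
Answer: 6663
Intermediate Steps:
(p(9, -7) - 66)**2 - 1*(-4163) = ((9 - 1*(-7)) - 66)**2 - 1*(-4163) = ((9 + 7) - 66)**2 + 4163 = (16 - 66)**2 + 4163 = (-50)**2 + 4163 = 2500 + 4163 = 6663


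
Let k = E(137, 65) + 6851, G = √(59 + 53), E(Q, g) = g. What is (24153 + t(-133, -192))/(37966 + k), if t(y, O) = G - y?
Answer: 12143/22441 + 2*√7/22441 ≈ 0.54134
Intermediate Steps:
G = 4*√7 (G = √112 = 4*√7 ≈ 10.583)
k = 6916 (k = 65 + 6851 = 6916)
t(y, O) = -y + 4*√7 (t(y, O) = 4*√7 - y = -y + 4*√7)
(24153 + t(-133, -192))/(37966 + k) = (24153 + (-1*(-133) + 4*√7))/(37966 + 6916) = (24153 + (133 + 4*√7))/44882 = (24286 + 4*√7)*(1/44882) = 12143/22441 + 2*√7/22441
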